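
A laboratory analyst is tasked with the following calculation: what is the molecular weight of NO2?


M(NO2) = 1×14.01 + 2×16.0
= 14.01 + 32.0
= 46.01 g/mol

46.01 g/mol


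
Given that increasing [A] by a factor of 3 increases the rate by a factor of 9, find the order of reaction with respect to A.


rate ∝ [A]^n
3^n = 9 → n = 2
Order in A: 2

2


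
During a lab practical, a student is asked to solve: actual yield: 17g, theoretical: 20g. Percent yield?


% yield = actual/theoretical × 100
= 17/20 × 100
= 85.0%

85.0%


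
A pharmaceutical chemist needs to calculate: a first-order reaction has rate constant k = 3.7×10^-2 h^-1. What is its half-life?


t½ = ln2/k = 0.693147/(3.7×10^-2 h^-1)
= 18.73 h

18.73 h


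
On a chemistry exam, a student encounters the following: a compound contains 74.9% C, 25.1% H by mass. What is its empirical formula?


Assume 100 g sample. Moles of each element:
  C: 74.9/12.01 = 6.236 mol
  H: 25.1/1.008 = 24.901 mol
Divide by smallest (6.236):
  C: 6.236/6.236 = 1.0
  H: 24.901/6.236 = 3.99
Empirical formula: CH4

CH4


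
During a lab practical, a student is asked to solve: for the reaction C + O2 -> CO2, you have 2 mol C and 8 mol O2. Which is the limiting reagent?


Mole ratio available / coefficient:
  C: 2/1 = 2.000
  O2: 8/1 = 8.000
Smaller ratio is limiting.

C


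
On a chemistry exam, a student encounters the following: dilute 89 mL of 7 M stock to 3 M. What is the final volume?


C1V1 = C2V2
7 × 89 = 3 × V2
V2 = 623/3 = 207.67 mL

207.67 mL


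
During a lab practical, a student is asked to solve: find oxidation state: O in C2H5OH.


O is usually -2
Oxidation number: -2

-2


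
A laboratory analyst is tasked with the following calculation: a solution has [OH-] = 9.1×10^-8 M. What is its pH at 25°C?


pOH = -log10([OH-]) = -log10(9.1×10^-8)
= 8 - log10(9.1) = 7.04
pH = 14 - pOH = 14 - 7.04 = 6.96

6.96


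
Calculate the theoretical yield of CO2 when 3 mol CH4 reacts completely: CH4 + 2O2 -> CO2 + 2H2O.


Mole ratio CO2:CH4 = 1:1
n(CO2) = 3 × 1/1 = 3.000 mol
mass = 3.000 × 44.01 = 132.03 g

132.03 g


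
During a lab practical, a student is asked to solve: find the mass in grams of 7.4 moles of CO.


M(CO) = 28.01 g/mol
mass = n × M = 7.4 × 28.01 = 207.27 g

207.27 g


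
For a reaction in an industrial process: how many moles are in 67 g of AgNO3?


M(AgNO3) = 169.88 g/mol
n = mass/M = 67/169.88 = 0.3944 mol

0.3944 mol


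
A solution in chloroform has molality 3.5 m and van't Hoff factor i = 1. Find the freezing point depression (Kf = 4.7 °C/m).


ΔTf = Kf × m × i
= 4.7 × 3.5 × 1
= 16.45 °C

16.45 °C


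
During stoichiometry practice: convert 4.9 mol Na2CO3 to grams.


M(Na2CO3) = 105.99 g/mol
mass = n × M = 4.9 × 105.99 = 519.35 g

519.35 g


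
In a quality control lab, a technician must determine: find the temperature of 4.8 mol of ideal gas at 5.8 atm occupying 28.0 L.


PV = nRT  (R = 0.08206 L·atm/(mol·K))
T = PV/(nR) = 5.8×28.0/(4.8×0.08206)
= 162.40/0.393888
= 412.30 K

412.30 K


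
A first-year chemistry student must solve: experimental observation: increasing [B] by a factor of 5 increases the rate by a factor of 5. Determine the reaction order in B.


rate ∝ [B]^n
5^n = 5 → n = 1
Order in B: 1

1


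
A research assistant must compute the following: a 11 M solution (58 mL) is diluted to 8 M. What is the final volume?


C1V1 = C2V2
11 × 58 = 8 × V2
V2 = 638/8 = 79.75 mL

79.75 mL


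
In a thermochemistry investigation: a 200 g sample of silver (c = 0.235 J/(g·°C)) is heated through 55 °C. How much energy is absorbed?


q = mcΔT = 200 × 0.235 × 55
= 2585.00 J

2585.00 J


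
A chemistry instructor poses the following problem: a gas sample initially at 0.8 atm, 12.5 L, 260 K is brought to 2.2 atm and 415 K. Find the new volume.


P1V1/T1 = P2V2/T2
V2 = P1V1T2/(T1P2)
= 0.8×12.5×415/(260×2.2)
= 7.255 L

7.255 L


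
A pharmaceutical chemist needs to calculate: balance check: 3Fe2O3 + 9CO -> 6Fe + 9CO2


Equation: 3Fe2O3 + 9CO -> 6Fe + 9CO2
Check atoms: C: 9=9, Fe: 6=6, O: 18=18
Balanced

Yes, balanced


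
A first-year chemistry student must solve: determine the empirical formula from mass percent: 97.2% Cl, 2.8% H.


Assume 100 g sample. Moles of each element:
  Cl: 97.2/35.45 = 2.742 mol
  H: 2.8/1.008 = 2.778 mol
Divide by smallest (2.742):
  Cl: 2.742/2.742 = 1.0
  H: 2.778/2.742 = 1.01
Empirical formula: HCl

HCl


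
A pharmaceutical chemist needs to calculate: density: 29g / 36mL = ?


ρ = mass/volume
= 29/36
= 0.806 g/mL

0.806 g/mL


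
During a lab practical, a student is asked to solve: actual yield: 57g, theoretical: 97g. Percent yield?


% yield = actual/theoretical × 100
= 57/97 × 100
= 58.76%

58.76%


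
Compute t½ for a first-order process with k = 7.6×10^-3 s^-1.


t½ = ln2/k = 0.693147/(7.6×10^-3 s^-1)
= 91.20 s

91.20 s


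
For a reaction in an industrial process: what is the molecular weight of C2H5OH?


M(C2H5OH) = 2×12.01 + 6×1.008 + 1×16.0
= 24.02 + 6.05 + 16.0
= 46.07 g/mol

46.07 g/mol


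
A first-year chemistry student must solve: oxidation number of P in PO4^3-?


x + 4(-2) = -3, so x = +5
Oxidation number: +5

+5


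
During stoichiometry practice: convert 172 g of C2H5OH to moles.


M(C2H5OH) = 46.07 g/mol
n = mass/M = 172/46.07 = 3.7334 mol

3.7334 mol


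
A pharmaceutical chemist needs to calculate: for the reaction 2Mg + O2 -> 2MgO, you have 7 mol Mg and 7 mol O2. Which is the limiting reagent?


Mole ratio available / coefficient:
  Mg: 7/2 = 3.500
  O2: 7/1 = 7.000
Smaller ratio is limiting.

Mg


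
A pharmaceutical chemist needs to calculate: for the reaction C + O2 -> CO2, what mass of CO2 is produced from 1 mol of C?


Mole ratio CO2:C = 1:1
n(CO2) = 1 × 1/1 = 1.000 mol
mass = 1.000 × 44.01 = 44.01 g

44.01 g


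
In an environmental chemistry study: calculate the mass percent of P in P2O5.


M(P2O5) = 2×30.97 + 5×16.0 = 141.94 g/mol
Mass of P = 2 × 30.97 = 61.94 g/mol
% P = 61.94/141.94 × 100 = 43.64%

43.64%


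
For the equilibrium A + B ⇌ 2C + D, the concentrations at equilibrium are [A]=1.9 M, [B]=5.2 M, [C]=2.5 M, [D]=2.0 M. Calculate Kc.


Kc = [C]^2[D]/([A][B])
= (2.5^2 × 2.0^1)/(1.9^1 × 5.2^1)
= 12.5/9.88
= 1.265

1.265


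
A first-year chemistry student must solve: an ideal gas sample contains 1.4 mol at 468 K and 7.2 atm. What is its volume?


PV = nRT  (R = 0.08206 L·atm/(mol·K))
V = nRT/P = 1.4×0.08206×468/7.2
= 7.467 L

7.467 L


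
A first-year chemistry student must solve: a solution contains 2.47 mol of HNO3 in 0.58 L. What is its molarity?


M = n/V = 2.47/0.58 = 4.259 mol/L

4.259 M


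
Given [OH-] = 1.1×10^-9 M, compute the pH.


pOH = -log10([OH-]) = -log10(1.1×10^-9)
= 9 - log10(1.1) = 8.96
pH = 14 - pOH = 14 - 8.96 = 5.04

5.04


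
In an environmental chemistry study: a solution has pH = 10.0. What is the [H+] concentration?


[H+] = 10^(-pH) = 10^(-10.0)
= 1.0×10^-10 M

1.0×10^-10 M


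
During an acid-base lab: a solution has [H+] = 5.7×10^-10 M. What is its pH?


pH = -log10([H+]) = -log10(5.7×10^-10)
= 10 - log10(5.7)
= 10 - 0.76
= 9.24

9.24


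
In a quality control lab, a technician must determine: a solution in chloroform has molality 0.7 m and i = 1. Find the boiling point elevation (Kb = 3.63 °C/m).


ΔTb = Kb × m × i
= 3.63 × 0.7 × 1
= 2.541 °C

2.541 °C


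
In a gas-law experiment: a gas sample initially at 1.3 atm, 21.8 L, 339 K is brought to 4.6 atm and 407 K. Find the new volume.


P1V1/T1 = P2V2/T2
V2 = P1V1T2/(T1P2)
= 1.3×21.8×407/(339×4.6)
= 7.397 L

7.397 L


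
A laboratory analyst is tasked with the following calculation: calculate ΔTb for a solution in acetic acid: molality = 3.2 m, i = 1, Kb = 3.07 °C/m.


ΔTb = Kb × m × i
= 3.07 × 3.2 × 1
= 9.824 °C

9.824 °C


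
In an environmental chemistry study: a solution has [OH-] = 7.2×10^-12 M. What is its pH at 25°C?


pOH = -log10([OH-]) = -log10(7.2×10^-12)
= 12 - log10(7.2) = 11.14
pH = 14 - pOH = 14 - 11.14 = 2.86

2.86


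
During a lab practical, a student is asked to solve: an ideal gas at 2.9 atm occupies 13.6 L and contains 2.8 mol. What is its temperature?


PV = nRT  (R = 0.08206 L·atm/(mol·K))
T = PV/(nR) = 2.9×13.6/(2.8×0.08206)
= 39.44/0.229768
= 171.65 K

171.65 K


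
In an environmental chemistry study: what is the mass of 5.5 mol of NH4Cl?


M(NH4Cl) = 53.49 g/mol
mass = n × M = 5.5 × 53.49 = 294.20 g

294.20 g


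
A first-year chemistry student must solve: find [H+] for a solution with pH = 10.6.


[H+] = 10^(-pH) = 10^(-10.6)
= 2.51×10^-11 M

2.51×10^-11 M


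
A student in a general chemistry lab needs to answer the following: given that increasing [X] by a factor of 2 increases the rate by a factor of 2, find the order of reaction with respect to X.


rate ∝ [X]^n
2^n = 2 → n = 1
Order in X: 1

1


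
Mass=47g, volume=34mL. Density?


ρ = mass/volume
= 47/34
= 1.382 g/mL

1.382 g/mL


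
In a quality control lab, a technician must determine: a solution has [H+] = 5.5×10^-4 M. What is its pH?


pH = -log10([H+]) = -log10(5.5×10^-4)
= 4 - log10(5.5)
= 4 - 0.74
= 3.26

3.26


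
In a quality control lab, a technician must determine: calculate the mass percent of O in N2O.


M(N2O) = 2×14.01 + 1×16.0 = 44.02 g/mol
Mass of O = 1 × 16.0 = 16.00 g/mol
% O = 16.00/44.02 × 100 = 36.35%

36.35%


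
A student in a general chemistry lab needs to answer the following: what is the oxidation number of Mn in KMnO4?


(+1) + x + 4(-2) = 0, so x = +7
Oxidation number: +7

+7


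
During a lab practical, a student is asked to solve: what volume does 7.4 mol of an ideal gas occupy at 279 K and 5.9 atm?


PV = nRT  (R = 0.08206 L·atm/(mol·K))
V = nRT/P = 7.4×0.08206×279/5.9
= 28.715 L

28.715 L


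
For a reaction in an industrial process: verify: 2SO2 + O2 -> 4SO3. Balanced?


Equation: 2SO2 + O2 -> 4SO3
Check atoms: O: 6≠12, S: 2≠4
Not balanced

No, not balanced


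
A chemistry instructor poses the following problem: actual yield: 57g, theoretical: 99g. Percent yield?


% yield = actual/theoretical × 100
= 57/99 × 100
= 57.58%

57.58%


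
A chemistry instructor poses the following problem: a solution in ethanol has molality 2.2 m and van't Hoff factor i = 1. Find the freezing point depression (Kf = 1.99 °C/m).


ΔTf = Kf × m × i
= 1.99 × 2.2 × 1
= 4.378 °C

4.378 °C


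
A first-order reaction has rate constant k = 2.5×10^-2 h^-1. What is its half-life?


t½ = ln2/k = 0.693147/(2.5×10^-2 h^-1)
= 27.73 h

27.73 h


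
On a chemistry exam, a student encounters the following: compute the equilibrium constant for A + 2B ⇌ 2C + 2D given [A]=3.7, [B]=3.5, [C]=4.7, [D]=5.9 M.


Kc = [C]^2[D]^2/([A][B]^2)
= (4.7^2 × 5.9^2)/(3.7^1 × 3.5^2)
= 768.9529/45.325
= 16.97

16.97


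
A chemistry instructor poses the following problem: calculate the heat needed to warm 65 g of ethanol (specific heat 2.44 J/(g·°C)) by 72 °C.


q = mcΔT = 65 × 2.44 × 72
= 11419.20 J

11419.20 J


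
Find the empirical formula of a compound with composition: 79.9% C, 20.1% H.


Assume 100 g sample. Moles of each element:
  C: 79.9/12.01 = 6.653 mol
  H: 20.1/1.008 = 19.94 mol
Divide by smallest (6.653):
  C: 6.653/6.653 = 1.0
  H: 19.94/6.653 = 3.0
Empirical formula: CH3

CH3


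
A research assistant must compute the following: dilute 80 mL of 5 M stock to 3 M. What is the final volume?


C1V1 = C2V2
5 × 80 = 3 × V2
V2 = 400/3 = 133.33 mL

133.33 mL


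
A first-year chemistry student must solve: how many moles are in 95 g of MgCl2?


M(MgCl2) = 95.21 g/mol
n = mass/M = 95/95.21 = 0.9978 mol

0.9978 mol


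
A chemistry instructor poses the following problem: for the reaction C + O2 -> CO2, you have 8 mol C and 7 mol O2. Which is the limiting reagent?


Mole ratio available / coefficient:
  C: 8/1 = 8.000
  O2: 7/1 = 7.000
Smaller ratio is limiting.

O2


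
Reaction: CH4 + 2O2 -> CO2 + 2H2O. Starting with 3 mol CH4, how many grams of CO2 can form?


Mole ratio CO2:CH4 = 1:1
n(CO2) = 3 × 1/1 = 3.000 mol
mass = 3.000 × 44.01 = 132.03 g

132.03 g


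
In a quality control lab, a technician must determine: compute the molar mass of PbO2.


M(PbO2) = 1×207.2 + 2×16.0
= 207.2 + 32.0
= 239.2 g/mol

239.2 g/mol


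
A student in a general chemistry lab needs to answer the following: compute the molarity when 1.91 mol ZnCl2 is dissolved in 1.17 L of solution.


M = n/V = 1.91/1.17 = 1.632 mol/L

1.632 M


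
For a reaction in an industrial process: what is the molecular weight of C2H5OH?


M(C2H5OH) = 2×12.01 + 6×1.008 + 1×16.0
= 24.02 + 6.05 + 16.0
= 46.07 g/mol

46.07 g/mol


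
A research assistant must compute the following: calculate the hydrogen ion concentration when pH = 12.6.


[H+] = 10^(-pH) = 10^(-12.6)
= 2.51×10^-13 M

2.51×10^-13 M


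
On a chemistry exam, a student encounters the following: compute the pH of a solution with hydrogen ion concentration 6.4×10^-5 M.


pH = -log10([H+]) = -log10(6.4×10^-5)
= 5 - log10(6.4)
= 5 - 0.81
= 4.19

4.19


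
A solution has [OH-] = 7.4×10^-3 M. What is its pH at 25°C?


pOH = -log10([OH-]) = -log10(7.4×10^-3)
= 3 - log10(7.4) = 2.13
pH = 14 - pOH = 14 - 2.13 = 11.87

11.87


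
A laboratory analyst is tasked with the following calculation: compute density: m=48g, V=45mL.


ρ = mass/volume
= 48/45
= 1.067 g/mL

1.067 g/mL


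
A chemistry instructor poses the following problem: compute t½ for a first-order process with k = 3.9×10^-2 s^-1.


t½ = ln2/k = 0.693147/(3.9×10^-2 s^-1)
= 17.77 s

17.77 s


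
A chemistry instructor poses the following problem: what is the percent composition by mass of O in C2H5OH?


M(C2H5OH) = 2×12.01 + 6×1.008 + 1×16.0 = 46.068 g/mol
Mass of O = 1 × 16.0 = 16.00 g/mol
% O = 16.00/46.068 × 100 = 34.73%

34.73%


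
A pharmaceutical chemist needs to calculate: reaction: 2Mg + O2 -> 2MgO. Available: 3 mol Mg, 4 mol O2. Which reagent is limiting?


Mole ratio available / coefficient:
  Mg: 3/2 = 1.500
  O2: 4/1 = 4.000
Smaller ratio is limiting.

Mg


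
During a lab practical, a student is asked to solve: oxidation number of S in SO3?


x + 3(-2) = 0, so x = +6
Oxidation number: +6

+6


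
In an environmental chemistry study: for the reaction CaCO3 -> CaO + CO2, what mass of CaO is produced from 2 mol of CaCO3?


Mole ratio CaO:CaCO3 = 1:1
n(CaO) = 2 × 1/1 = 2.000 mol
mass = 2.000 × 56.08 = 112.16 g

112.16 g


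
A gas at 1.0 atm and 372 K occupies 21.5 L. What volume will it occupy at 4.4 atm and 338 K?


P1V1/T1 = P2V2/T2
V2 = P1V1T2/(T1P2)
= 1.0×21.5×338/(372×4.4)
= 4.44 L

4.44 L


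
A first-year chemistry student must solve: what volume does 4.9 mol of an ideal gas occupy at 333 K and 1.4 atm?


PV = nRT  (R = 0.08206 L·atm/(mol·K))
V = nRT/P = 4.9×0.08206×333/1.4
= 95.641 L

95.641 L


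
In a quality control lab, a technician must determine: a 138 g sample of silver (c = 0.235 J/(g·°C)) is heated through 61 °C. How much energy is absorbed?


q = mcΔT = 138 × 0.235 × 61
= 1978.23 J

1978.23 J


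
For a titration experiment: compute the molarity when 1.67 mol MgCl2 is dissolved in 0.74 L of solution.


M = n/V = 1.67/0.74 = 2.257 mol/L

2.257 M


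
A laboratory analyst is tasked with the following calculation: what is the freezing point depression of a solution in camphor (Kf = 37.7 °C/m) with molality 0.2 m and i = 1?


ΔTf = Kf × m × i
= 37.7 × 0.2 × 1
= 7.54 °C

7.54 °C


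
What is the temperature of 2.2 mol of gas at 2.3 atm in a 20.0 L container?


PV = nRT  (R = 0.08206 L·atm/(mol·K))
T = PV/(nR) = 2.3×20.0/(2.2×0.08206)
= 46.00/0.180532
= 254.80 K

254.80 K


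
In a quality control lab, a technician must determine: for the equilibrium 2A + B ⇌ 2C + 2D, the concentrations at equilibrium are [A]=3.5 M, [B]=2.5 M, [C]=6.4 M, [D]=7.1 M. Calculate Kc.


Kc = [C]^2[D]^2/([A]^2[B])
= (6.4^2 × 7.1^2)/(3.5^2 × 2.5^1)
= 2064.7936/30.625
= 67.42

67.42


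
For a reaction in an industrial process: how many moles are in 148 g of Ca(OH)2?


M(Ca(OH)2) = 74.1 g/mol
n = mass/M = 148/74.1 = 1.9973 mol

1.9973 mol


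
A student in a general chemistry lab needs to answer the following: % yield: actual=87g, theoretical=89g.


% yield = actual/theoretical × 100
= 87/89 × 100
= 97.75%

97.75%


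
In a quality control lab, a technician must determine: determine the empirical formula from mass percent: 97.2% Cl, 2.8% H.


Assume 100 g sample. Moles of each element:
  Cl: 97.2/35.45 = 2.742 mol
  H: 2.8/1.008 = 2.778 mol
Divide by smallest (2.742):
  Cl: 2.742/2.742 = 1.0
  H: 2.778/2.742 = 1.01
Empirical formula: HCl

HCl


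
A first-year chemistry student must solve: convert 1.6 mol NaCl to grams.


M(NaCl) = 58.44 g/mol
mass = n × M = 1.6 × 58.44 = 93.50 g

93.50 g


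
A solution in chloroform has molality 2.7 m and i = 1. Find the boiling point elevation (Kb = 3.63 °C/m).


ΔTb = Kb × m × i
= 3.63 × 2.7 × 1
= 9.801 °C

9.801 °C


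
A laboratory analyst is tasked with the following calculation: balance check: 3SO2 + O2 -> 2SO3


Equation: 3SO2 + O2 -> 2SO3
Check atoms: O: 8≠6, S: 3≠2
Not balanced

No, not balanced


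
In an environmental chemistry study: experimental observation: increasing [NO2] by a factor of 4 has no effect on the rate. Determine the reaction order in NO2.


rate ∝ [NO2]^n
rate ∝ [NO2]^0
Order in NO2: 0

0


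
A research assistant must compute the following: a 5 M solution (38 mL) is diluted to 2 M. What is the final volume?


C1V1 = C2V2
5 × 38 = 2 × V2
V2 = 190/2 = 95.0 mL

95.0 mL


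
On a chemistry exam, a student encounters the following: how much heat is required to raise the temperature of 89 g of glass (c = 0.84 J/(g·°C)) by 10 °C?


q = mcΔT = 89 × 0.84 × 10
= 747.60 J

747.60 J


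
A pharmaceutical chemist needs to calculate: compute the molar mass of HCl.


M(HCl) = 1×1.008 + 1×35.45
= 1.01 + 35.45
= 36.46 g/mol

36.46 g/mol


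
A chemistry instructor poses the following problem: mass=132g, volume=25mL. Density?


ρ = mass/volume
= 132/25
= 5.28 g/mL

5.28 g/mL


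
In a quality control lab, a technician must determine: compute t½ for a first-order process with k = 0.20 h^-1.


t½ = ln2/k = 0.693147/(0.20 h^-1)
= 3.466 h

3.466 h


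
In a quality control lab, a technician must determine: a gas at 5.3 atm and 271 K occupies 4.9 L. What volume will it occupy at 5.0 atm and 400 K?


P1V1/T1 = P2V2/T2
V2 = P1V1T2/(T1P2)
= 5.3×4.9×400/(271×5.0)
= 7.666 L

7.666 L


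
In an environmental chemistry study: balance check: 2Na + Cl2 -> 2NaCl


Equation: 2Na + Cl2 -> 2NaCl
Check atoms: Cl: 2=2, Na: 2=2
Balanced

Yes, balanced


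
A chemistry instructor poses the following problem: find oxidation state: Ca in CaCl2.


Group 2 metal: +2
Oxidation number: +2

+2


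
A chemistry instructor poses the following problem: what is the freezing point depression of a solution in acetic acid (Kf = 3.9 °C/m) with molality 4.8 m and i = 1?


ΔTf = Kf × m × i
= 3.9 × 4.8 × 1
= 18.72 °C

18.72 °C


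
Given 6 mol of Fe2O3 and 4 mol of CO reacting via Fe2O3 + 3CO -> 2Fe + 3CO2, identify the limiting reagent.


Mole ratio available / coefficient:
  Fe2O3: 6/1 = 6.000
  CO: 4/3 = 1.333
Smaller ratio is limiting.

CO


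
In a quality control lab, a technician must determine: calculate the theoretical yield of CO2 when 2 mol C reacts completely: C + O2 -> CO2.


Mole ratio CO2:C = 1:1
n(CO2) = 2 × 1/1 = 2.000 mol
mass = 2.000 × 44.01 = 88.02 g

88.02 g


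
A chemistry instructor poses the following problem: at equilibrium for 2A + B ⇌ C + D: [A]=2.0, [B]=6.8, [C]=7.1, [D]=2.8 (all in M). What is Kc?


Kc = [C][D]/([A]^2[B])
= (7.1^1 × 2.8^1)/(2.0^2 × 6.8^1)
= 19.88/27.2
= 0.7309

0.7309


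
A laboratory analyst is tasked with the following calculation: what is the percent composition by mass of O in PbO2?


M(PbO2) = 1×207.2 + 2×16.0 = 239.20 g/mol
Mass of O = 2 × 16.0 = 32.00 g/mol
% O = 32.00/239.20 × 100 = 13.38%

13.38%


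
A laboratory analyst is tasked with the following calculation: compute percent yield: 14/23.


% yield = actual/theoretical × 100
= 14/23 × 100
= 60.87%

60.87%


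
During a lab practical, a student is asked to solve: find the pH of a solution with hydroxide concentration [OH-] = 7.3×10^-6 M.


pOH = -log10([OH-]) = -log10(7.3×10^-6)
= 6 - log10(7.3) = 5.14
pH = 14 - pOH = 14 - 5.14 = 8.86

8.86


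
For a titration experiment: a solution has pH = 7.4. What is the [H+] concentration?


[H+] = 10^(-pH) = 10^(-7.4)
= 3.98×10^-8 M

3.98×10^-8 M


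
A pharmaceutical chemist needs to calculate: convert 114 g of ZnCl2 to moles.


M(ZnCl2) = 136.28 g/mol
n = mass/M = 114/136.28 = 0.8365 mol

0.8365 mol


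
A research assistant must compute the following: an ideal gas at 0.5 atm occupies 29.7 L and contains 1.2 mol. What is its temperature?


PV = nRT  (R = 0.08206 L·atm/(mol·K))
T = PV/(nR) = 0.5×29.7/(1.2×0.08206)
= 14.85/0.098472
= 150.80 K

150.80 K


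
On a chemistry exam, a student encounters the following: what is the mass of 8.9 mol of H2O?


M(H2O) = 18.02 g/mol
mass = n × M = 8.9 × 18.02 = 160.38 g

160.38 g


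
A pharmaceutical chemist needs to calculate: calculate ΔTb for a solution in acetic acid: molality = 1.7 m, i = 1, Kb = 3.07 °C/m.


ΔTb = Kb × m × i
= 3.07 × 1.7 × 1
= 5.219 °C

5.219 °C


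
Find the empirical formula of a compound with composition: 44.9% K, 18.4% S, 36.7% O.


Assume 100 g sample. Moles of each element:
  K: 44.9/39.1 = 1.148 mol
  S: 18.4/32.07 = 0.574 mol
  O: 36.7/16.0 = 2.294 mol
Divide by smallest (0.574):
  K: 1.148/0.574 = 2.0
  S: 0.574/0.574 = 1.0
  O: 2.294/0.574 = 4.0
Empirical formula: K2SO4

K2SO4


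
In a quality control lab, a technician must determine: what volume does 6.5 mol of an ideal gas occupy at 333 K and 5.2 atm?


PV = nRT  (R = 0.08206 L·atm/(mol·K))
V = nRT/P = 6.5×0.08206×333/5.2
= 34.157 L

34.157 L


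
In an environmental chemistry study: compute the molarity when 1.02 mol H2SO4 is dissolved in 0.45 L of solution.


M = n/V = 1.02/0.45 = 2.267 mol/L

2.267 M


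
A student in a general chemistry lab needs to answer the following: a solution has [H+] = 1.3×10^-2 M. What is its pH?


pH = -log10([H+]) = -log10(1.3×10^-2)
= 2 - log10(1.3)
= 2 - 0.11
= 1.89

1.89


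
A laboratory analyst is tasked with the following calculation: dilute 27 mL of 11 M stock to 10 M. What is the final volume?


C1V1 = C2V2
11 × 27 = 10 × V2
V2 = 297/10 = 29.7 mL

29.7 mL


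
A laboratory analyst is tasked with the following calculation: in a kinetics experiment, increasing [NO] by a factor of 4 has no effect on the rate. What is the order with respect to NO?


rate ∝ [NO]^n
rate ∝ [NO]^0
Order in NO: 0

0


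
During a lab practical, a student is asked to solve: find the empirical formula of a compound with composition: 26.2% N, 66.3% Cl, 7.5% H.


Assume 100 g sample. Moles of each element:
  N: 26.2/14.01 = 1.87 mol
  Cl: 66.3/35.45 = 1.87 mol
  H: 7.5/1.008 = 7.44 mol
Divide by smallest (1.87):
  N: 1.87/1.87 = 1.0
  Cl: 1.87/1.87 = 1.0
  H: 7.44/1.87 = 3.98
Empirical formula: NH4Cl

NH4Cl


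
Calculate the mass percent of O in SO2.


M(SO2) = 1×32.07 + 2×16.0 = 64.07 g/mol
Mass of O = 2 × 16.0 = 32.00 g/mol
% O = 32.00/64.07 × 100 = 49.95%

49.95%


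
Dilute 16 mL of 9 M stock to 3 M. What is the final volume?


C1V1 = C2V2
9 × 16 = 3 × V2
V2 = 144/3 = 48.0 mL

48.0 mL


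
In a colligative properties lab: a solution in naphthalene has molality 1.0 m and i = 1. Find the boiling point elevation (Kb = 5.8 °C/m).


ΔTb = Kb × m × i
= 5.8 × 1.0 × 1
= 5.8 °C

5.8 °C


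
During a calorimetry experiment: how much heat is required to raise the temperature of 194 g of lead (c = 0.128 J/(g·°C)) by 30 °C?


q = mcΔT = 194 × 0.128 × 30
= 744.96 J

744.96 J


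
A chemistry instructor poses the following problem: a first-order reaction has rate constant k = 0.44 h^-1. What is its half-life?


t½ = ln2/k = 0.693147/(0.44 h^-1)
= 1.575 h

1.575 h


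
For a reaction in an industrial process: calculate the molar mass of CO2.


M(CO2) = 1×12.01 + 2×16.0
= 12.01 + 32.0
= 44.01 g/mol

44.01 g/mol


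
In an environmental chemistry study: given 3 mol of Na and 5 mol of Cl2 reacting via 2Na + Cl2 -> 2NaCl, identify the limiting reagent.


Mole ratio available / coefficient:
  Na: 3/2 = 1.500
  Cl2: 5/1 = 5.000
Smaller ratio is limiting.

Na


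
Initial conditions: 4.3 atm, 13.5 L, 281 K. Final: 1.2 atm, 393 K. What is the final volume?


P1V1/T1 = P2V2/T2
V2 = P1V1T2/(T1P2)
= 4.3×13.5×393/(281×1.2)
= 67.656 L

67.656 L


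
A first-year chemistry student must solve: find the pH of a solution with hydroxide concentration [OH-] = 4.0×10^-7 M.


pOH = -log10([OH-]) = -log10(4.0×10^-7)
= 7 - log10(4.0) = 6.4
pH = 14 - pOH = 14 - 6.4 = 7.6

7.6


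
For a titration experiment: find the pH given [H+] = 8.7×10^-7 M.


pH = -log10([H+]) = -log10(8.7×10^-7)
= 7 - log10(8.7)
= 7 - 0.94
= 6.06

6.06


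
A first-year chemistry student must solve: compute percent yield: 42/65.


% yield = actual/theoretical × 100
= 42/65 × 100
= 64.62%

64.62%


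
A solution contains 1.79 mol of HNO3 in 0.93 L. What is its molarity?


M = n/V = 1.79/0.93 = 1.925 mol/L

1.925 M


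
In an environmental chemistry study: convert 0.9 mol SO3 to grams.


M(SO3) = 80.07 g/mol
mass = n × M = 0.9 × 80.07 = 72.06 g

72.06 g


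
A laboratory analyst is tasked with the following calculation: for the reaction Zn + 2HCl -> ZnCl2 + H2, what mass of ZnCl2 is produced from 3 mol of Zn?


Mole ratio ZnCl2:Zn = 1:1
n(ZnCl2) = 3 × 1/1 = 3.000 mol
mass = 3.000 × 136.28 = 408.84 g

408.84 g


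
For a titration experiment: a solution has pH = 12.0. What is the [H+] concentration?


[H+] = 10^(-pH) = 10^(-12.0)
= 1.0×10^-12 M

1.0×10^-12 M


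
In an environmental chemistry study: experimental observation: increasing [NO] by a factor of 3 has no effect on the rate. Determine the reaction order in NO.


rate ∝ [NO]^n
rate ∝ [NO]^0
Order in NO: 0

0


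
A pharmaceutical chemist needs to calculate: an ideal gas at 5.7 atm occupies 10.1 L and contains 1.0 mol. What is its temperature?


PV = nRT  (R = 0.08206 L·atm/(mol·K))
T = PV/(nR) = 5.7×10.1/(1.0×0.08206)
= 57.57/0.082060
= 701.56 K

701.56 K


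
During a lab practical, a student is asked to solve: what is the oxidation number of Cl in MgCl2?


halide: -1
Oxidation number: -1

-1


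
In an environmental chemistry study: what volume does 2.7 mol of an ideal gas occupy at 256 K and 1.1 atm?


PV = nRT  (R = 0.08206 L·atm/(mol·K))
V = nRT/P = 2.7×0.08206×256/1.1
= 51.564 L

51.564 L


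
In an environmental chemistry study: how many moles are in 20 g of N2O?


M(N2O) = 44.02 g/mol
n = mass/M = 20/44.02 = 0.4543 mol

0.4543 mol


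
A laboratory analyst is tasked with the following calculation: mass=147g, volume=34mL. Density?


ρ = mass/volume
= 147/34
= 4.324 g/mL

4.324 g/mL


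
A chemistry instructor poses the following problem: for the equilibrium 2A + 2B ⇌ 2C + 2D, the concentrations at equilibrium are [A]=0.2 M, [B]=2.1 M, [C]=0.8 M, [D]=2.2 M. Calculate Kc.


Kc = [C]^2[D]^2/([A]^2[B]^2)
= (0.8^2 × 2.2^2)/(0.2^2 × 2.1^2)
= 3.0976/0.1764
= 17.56

17.56


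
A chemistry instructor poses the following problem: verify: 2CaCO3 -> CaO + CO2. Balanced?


Equation: 2CaCO3 -> CaO + CO2
Check atoms: C: 2≠1, Ca: 2≠1, O: 6≠3
Not balanced

No, not balanced


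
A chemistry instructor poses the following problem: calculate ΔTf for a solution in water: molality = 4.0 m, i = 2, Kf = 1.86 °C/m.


ΔTf = Kf × m × i
= 1.86 × 4.0 × 2
= 14.88 °C

14.88 °C


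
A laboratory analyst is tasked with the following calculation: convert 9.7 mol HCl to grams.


M(HCl) = 36.46 g/mol
mass = n × M = 9.7 × 36.46 = 353.66 g

353.66 g


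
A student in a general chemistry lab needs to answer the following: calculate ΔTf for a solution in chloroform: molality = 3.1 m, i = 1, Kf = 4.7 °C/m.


ΔTf = Kf × m × i
= 4.7 × 3.1 × 1
= 14.57 °C

14.57 °C


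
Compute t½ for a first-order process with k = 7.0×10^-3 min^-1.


t½ = ln2/k = 0.693147/(7.0×10^-3 min^-1)
= 99.02 min

99.02 min


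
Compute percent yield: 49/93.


% yield = actual/theoretical × 100
= 49/93 × 100
= 52.69%

52.69%


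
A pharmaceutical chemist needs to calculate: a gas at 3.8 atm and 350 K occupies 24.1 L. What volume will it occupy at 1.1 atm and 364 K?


P1V1/T1 = P2V2/T2
V2 = P1V1T2/(T1P2)
= 3.8×24.1×364/(350×1.1)
= 86.585 L

86.585 L


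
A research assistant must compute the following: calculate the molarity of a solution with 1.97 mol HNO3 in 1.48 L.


M = n/V = 1.97/1.48 = 1.331 mol/L

1.331 M


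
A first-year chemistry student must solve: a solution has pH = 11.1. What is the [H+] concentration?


[H+] = 10^(-pH) = 10^(-11.1)
= 7.94×10^-12 M

7.94×10^-12 M


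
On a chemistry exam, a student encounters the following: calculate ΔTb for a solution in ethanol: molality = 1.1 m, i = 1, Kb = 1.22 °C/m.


ΔTb = Kb × m × i
= 1.22 × 1.1 × 1
= 1.342 °C

1.342 °C


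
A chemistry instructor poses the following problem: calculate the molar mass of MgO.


M(MgO) = 1×24.31 + 1×16.0
= 24.31 + 16.0
= 40.31 g/mol

40.31 g/mol


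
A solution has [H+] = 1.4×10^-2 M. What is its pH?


pH = -log10([H+]) = -log10(1.4×10^-2)
= 2 - log10(1.4)
= 2 - 0.15
= 1.85

1.85


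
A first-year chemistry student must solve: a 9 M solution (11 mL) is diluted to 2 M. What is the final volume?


C1V1 = C2V2
9 × 11 = 2 × V2
V2 = 99/2 = 49.5 mL

49.5 mL


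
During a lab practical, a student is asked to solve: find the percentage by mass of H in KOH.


M(KOH) = 1×39.1 + 1×16.0 + 1×1.008 = 56.108 g/mol
Mass of H = 1 × 1.008 = 1.008 g/mol
% H = 1.008/56.108 × 100 = 1.80%

1.80%


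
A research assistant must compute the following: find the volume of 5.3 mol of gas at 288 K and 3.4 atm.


PV = nRT  (R = 0.08206 L·atm/(mol·K))
V = nRT/P = 5.3×0.08206×288/3.4
= 36.84 L

36.84 L


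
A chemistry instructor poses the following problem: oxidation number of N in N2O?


2x + (-2) = 0, so x = +1
Oxidation number: +1

+1


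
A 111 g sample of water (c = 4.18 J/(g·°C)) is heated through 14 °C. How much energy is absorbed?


q = mcΔT = 111 × 4.18 × 14
= 6495.72 J

6495.72 J


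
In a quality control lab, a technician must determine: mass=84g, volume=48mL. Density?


ρ = mass/volume
= 84/48
= 1.75 g/mL

1.75 g/mL


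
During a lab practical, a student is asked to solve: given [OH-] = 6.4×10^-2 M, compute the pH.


pOH = -log10([OH-]) = -log10(6.4×10^-2)
= 2 - log10(6.4) = 1.19
pH = 14 - pOH = 14 - 1.19 = 12.81

12.81


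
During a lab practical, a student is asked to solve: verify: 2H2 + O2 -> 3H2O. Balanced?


Equation: 2H2 + O2 -> 3H2O
Check atoms: H: 4≠6, O: 2≠3
Not balanced

No, not balanced


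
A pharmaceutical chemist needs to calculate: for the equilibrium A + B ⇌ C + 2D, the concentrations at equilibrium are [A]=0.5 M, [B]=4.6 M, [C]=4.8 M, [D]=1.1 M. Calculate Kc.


Kc = [C][D]^2/([A][B])
= (4.8^1 × 1.1^2)/(0.5^1 × 4.6^1)
= 5.808/2.3
= 2.525

2.525


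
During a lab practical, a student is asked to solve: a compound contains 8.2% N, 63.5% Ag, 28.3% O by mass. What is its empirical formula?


Assume 100 g sample. Moles of each element:
  N: 8.2/14.01 = 0.585 mol
  Ag: 63.5/107.87 = 0.589 mol
  O: 28.3/16.0 = 1.769 mol
Divide by smallest (0.585):
  N: 0.585/0.585 = 1.0
  Ag: 0.589/0.585 = 1.01
  O: 1.769/0.585 = 3.02
Empirical formula: AgNO3

AgNO3


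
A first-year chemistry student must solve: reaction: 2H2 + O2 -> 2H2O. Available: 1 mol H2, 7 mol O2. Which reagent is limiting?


Mole ratio available / coefficient:
  H2: 1/2 = 0.500
  O2: 7/1 = 7.000
Smaller ratio is limiting.

H2


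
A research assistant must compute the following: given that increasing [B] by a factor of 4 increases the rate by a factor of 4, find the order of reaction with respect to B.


rate ∝ [B]^n
4^n = 4 → n = 1
Order in B: 1

1


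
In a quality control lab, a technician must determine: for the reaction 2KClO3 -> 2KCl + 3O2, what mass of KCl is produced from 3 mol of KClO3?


Mole ratio KCl:KClO3 = 2:2
n(KCl) = 3 × 2/2 = 3.000 mol
mass = 3.000 × 74.55 = 223.65 g

223.65 g


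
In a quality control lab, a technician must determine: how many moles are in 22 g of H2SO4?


M(H2SO4) = 98.09 g/mol
n = mass/M = 22/98.09 = 0.2243 mol

0.2243 mol


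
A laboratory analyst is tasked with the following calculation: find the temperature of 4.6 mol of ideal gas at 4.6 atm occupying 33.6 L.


PV = nRT  (R = 0.08206 L·atm/(mol·K))
T = PV/(nR) = 4.6×33.6/(4.6×0.08206)
= 154.56/0.377476
= 409.46 K

409.46 K


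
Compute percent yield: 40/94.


% yield = actual/theoretical × 100
= 40/94 × 100
= 42.55%

42.55%


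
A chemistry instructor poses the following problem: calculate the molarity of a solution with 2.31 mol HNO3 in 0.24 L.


M = n/V = 2.31/0.24 = 9.625 mol/L

9.625 M


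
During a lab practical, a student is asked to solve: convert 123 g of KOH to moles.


M(KOH) = 56.11 g/mol
n = mass/M = 123/56.11 = 2.1921 mol

2.1921 mol


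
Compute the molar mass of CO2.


M(CO2) = 1×12.01 + 2×16.0
= 12.01 + 32.0
= 44.01 g/mol

44.01 g/mol


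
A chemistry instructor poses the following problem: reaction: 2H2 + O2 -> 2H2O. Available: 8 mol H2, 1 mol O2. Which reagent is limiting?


Mole ratio available / coefficient:
  H2: 8/2 = 4.000
  O2: 1/1 = 1.000
Smaller ratio is limiting.

O2


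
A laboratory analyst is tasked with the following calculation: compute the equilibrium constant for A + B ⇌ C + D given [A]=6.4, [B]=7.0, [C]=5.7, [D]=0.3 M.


Kc = [C][D]/([A][B])
= (5.7^1 × 0.3^1)/(6.4^1 × 7.0^1)
= 1.71/44.8
= 0.03817

0.03817


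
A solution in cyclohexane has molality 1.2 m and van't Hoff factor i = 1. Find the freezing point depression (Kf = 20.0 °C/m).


ΔTf = Kf × m × i
= 20.0 × 1.2 × 1
= 24.0 °C

24.0 °C


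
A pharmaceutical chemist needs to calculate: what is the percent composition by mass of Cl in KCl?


M(KCl) = 1×39.1 + 1×35.45 = 74.55 g/mol
Mass of Cl = 1 × 35.45 = 35.45 g/mol
% Cl = 35.45/74.55 × 100 = 47.55%

47.55%


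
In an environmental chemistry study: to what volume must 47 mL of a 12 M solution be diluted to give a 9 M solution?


C1V1 = C2V2
12 × 47 = 9 × V2
V2 = 564/9 = 62.67 mL

62.67 mL


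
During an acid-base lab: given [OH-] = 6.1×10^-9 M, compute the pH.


pOH = -log10([OH-]) = -log10(6.1×10^-9)
= 9 - log10(6.1) = 8.21
pH = 14 - pOH = 14 - 8.21 = 5.79

5.79


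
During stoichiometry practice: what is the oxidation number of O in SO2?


O is usually -2
Oxidation number: -2

-2


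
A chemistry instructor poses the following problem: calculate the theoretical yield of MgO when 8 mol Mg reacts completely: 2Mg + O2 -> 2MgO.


Mole ratio MgO:Mg = 2:2
n(MgO) = 8 × 2/2 = 8.000 mol
mass = 8.000 × 40.31 = 322.48 g

322.48 g


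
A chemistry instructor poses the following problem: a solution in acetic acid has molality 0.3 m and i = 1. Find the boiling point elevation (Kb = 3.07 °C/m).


ΔTb = Kb × m × i
= 3.07 × 0.3 × 1
= 0.921 °C

0.921 °C


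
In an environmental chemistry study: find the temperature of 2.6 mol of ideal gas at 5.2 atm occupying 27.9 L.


PV = nRT  (R = 0.08206 L·atm/(mol·K))
T = PV/(nR) = 5.2×27.9/(2.6×0.08206)
= 145.08/0.213356
= 679.99 K

679.99 K


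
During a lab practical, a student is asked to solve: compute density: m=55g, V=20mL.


ρ = mass/volume
= 55/20
= 2.75 g/mL

2.75 g/mL


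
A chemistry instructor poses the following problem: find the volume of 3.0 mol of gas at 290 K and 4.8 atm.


PV = nRT  (R = 0.08206 L·atm/(mol·K))
V = nRT/P = 3.0×0.08206×290/4.8
= 14.873 L

14.873 L


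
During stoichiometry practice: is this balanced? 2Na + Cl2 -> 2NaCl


Equation: 2Na + Cl2 -> 2NaCl
Check atoms: Cl: 2=2, Na: 2=2
Balanced

Yes, balanced


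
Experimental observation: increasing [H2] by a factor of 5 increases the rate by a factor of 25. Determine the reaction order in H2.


rate ∝ [H2]^n
5^n = 25 → n = 2
Order in H2: 2

2


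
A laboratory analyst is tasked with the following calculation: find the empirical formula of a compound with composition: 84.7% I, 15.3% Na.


Assume 100 g sample. Moles of each element:
  I: 84.7/126.9 = 0.667 mol
  Na: 15.3/22.99 = 0.666 mol
Divide by smallest (0.666):
  I: 0.667/0.666 = 1.0
  Na: 0.666/0.666 = 1.0
Empirical formula: NaI

NaI


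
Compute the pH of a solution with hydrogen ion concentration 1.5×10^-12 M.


pH = -log10([H+]) = -log10(1.5×10^-12)
= 12 - log10(1.5)
= 12 - 0.18
= 11.82

11.82


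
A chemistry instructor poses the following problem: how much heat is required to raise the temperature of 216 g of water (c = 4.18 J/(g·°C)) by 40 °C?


q = mcΔT = 216 × 4.18 × 40
= 36115.20 J

36115.20 J


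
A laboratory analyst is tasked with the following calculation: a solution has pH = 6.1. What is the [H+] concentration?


[H+] = 10^(-pH) = 10^(-6.1)
= 7.94×10^-7 M

7.94×10^-7 M


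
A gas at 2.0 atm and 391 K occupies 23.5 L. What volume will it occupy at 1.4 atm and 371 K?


P1V1/T1 = P2V2/T2
V2 = P1V1T2/(T1P2)
= 2.0×23.5×371/(391×1.4)
= 31.854 L

31.854 L


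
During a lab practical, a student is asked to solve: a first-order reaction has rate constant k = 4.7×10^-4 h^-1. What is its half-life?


t½ = ln2/k = 0.693147/(4.7×10^-4 h^-1)
= 1475 h

1475 h


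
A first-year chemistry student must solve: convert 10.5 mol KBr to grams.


M(KBr) = 119.0 g/mol
mass = n × M = 10.5 × 119.0 = 1249.50 g

1249.50 g


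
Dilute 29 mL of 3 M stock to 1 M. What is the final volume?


C1V1 = C2V2
3 × 29 = 1 × V2
V2 = 87/1 = 87.0 mL

87.0 mL


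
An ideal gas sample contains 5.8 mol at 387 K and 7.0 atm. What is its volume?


PV = nRT  (R = 0.08206 L·atm/(mol·K))
V = nRT/P = 5.8×0.08206×387/7.0
= 26.313 L

26.313 L


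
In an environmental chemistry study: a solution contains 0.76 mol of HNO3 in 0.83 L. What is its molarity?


M = n/V = 0.76/0.83 = 0.916 mol/L

0.916 M


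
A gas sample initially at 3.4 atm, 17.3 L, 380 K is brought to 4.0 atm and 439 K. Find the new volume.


P1V1/T1 = P2V2/T2
V2 = P1V1T2/(T1P2)
= 3.4×17.3×439/(380×4.0)
= 16.988 L

16.988 L


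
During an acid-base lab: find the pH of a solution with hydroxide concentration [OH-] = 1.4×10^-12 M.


pOH = -log10([OH-]) = -log10(1.4×10^-12)
= 12 - log10(1.4) = 11.85
pH = 14 - pOH = 14 - 11.85 = 2.15

2.15


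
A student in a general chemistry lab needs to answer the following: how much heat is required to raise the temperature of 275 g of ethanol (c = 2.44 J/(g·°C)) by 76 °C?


q = mcΔT = 275 × 2.44 × 76
= 50996.00 J

50996.00 J


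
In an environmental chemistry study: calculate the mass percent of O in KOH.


M(KOH) = 1×39.1 + 1×16.0 + 1×1.008 = 56.108 g/mol
Mass of O = 1 × 16.0 = 16.00 g/mol
% O = 16.00/56.108 × 100 = 28.52%

28.52%
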